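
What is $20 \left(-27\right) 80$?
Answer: $-43200$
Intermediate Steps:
$20 \left(-27\right) 80 = \left(-540\right) 80 = -43200$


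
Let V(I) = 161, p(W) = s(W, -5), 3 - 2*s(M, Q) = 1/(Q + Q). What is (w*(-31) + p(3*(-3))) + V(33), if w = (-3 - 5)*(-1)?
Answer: -1709/20 ≈ -85.450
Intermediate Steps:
s(M, Q) = 3/2 - 1/(4*Q) (s(M, Q) = 3/2 - 1/(2*(Q + Q)) = 3/2 - 1/(2*Q)/2 = 3/2 - 1/(4*Q))
p(W) = 31/20 (p(W) = (1/4)*(-1 + 6*(-5))/(-5) = (1/4)*(-1/5)*(-1 - 30) = (1/4)*(-1/5)*(-31) = 31/20)
w = 8 (w = -8*(-1) = 8)
(w*(-31) + p(3*(-3))) + V(33) = (8*(-31) + 31/20) + 161 = (-248 + 31/20) + 161 = -4929/20 + 161 = -1709/20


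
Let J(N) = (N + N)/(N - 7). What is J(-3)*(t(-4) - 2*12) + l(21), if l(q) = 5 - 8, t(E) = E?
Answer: -99/5 ≈ -19.800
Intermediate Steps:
l(q) = -3
J(N) = 2*N/(-7 + N) (J(N) = (2*N)/(-7 + N) = 2*N/(-7 + N))
J(-3)*(t(-4) - 2*12) + l(21) = (2*(-3)/(-7 - 3))*(-4 - 2*12) - 3 = (2*(-3)/(-10))*(-4 - 24) - 3 = (2*(-3)*(-⅒))*(-28) - 3 = (⅗)*(-28) - 3 = -84/5 - 3 = -99/5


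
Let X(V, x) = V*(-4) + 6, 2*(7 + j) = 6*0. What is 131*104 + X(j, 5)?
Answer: 13658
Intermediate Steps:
j = -7 (j = -7 + (6*0)/2 = -7 + (½)*0 = -7 + 0 = -7)
X(V, x) = 6 - 4*V (X(V, x) = -4*V + 6 = 6 - 4*V)
131*104 + X(j, 5) = 131*104 + (6 - 4*(-7)) = 13624 + (6 + 28) = 13624 + 34 = 13658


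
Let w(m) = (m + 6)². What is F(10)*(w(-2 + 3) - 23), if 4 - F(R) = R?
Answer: -156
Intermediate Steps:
F(R) = 4 - R
w(m) = (6 + m)²
F(10)*(w(-2 + 3) - 23) = (4 - 1*10)*((6 + (-2 + 3))² - 23) = (4 - 10)*((6 + 1)² - 23) = -6*(7² - 23) = -6*(49 - 23) = -6*26 = -156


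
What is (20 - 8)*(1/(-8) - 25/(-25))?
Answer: 21/2 ≈ 10.500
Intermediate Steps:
(20 - 8)*(1/(-8) - 25/(-25)) = 12*(1*(-⅛) - 25*(-1/25)) = 12*(-⅛ + 1) = 12*(7/8) = 21/2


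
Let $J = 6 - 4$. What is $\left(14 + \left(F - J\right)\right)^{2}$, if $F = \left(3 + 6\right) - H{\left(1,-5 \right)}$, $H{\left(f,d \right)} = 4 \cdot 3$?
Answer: $81$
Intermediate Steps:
$J = 2$
$H{\left(f,d \right)} = 12$
$F = -3$ ($F = \left(3 + 6\right) - 12 = 9 - 12 = -3$)
$\left(14 + \left(F - J\right)\right)^{2} = \left(14 - 5\right)^{2} = 9^{2} = 81$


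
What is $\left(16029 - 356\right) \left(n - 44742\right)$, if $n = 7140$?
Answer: $-589336146$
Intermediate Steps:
$\left(16029 - 356\right) \left(n - 44742\right) = \left(16029 - 356\right) \left(7140 - 44742\right) = 15673 \left(-37602\right) = -589336146$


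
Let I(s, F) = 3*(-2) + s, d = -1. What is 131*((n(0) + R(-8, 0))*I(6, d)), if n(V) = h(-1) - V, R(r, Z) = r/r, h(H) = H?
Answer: 0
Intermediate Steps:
R(r, Z) = 1
I(s, F) = -6 + s
n(V) = -1 - V
131*((n(0) + R(-8, 0))*I(6, d)) = 131*(((-1 - 1*0) + 1)*(-6 + 6)) = 131*(((-1 + 0) + 1)*0) = 131*((-1 + 1)*0) = 131*(0*0) = 131*0 = 0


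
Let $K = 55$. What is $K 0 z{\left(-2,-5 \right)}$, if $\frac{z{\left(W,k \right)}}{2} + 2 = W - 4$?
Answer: $0$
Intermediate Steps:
$z{\left(W,k \right)} = -12 + 2 W$ ($z{\left(W,k \right)} = -4 + 2 \left(W - 4\right) = -4 + 2 \left(-4 + W\right) = -4 + \left(-8 + 2 W\right) = -12 + 2 W$)
$K 0 z{\left(-2,-5 \right)} = 55 \cdot 0 \left(-12 + 2 \left(-2\right)\right) = 55 \cdot 0 \left(-12 - 4\right) = 55 \cdot 0 \left(-16\right) = 55 \cdot 0 = 0$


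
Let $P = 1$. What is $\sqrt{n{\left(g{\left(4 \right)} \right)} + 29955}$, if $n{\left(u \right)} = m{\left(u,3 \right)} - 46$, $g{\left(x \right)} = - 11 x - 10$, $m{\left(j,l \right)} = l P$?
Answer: $2 \sqrt{7478} \approx 172.95$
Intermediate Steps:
$m{\left(j,l \right)} = l$ ($m{\left(j,l \right)} = l 1 = l$)
$g{\left(x \right)} = -10 - 11 x$
$n{\left(u \right)} = -43$ ($n{\left(u \right)} = 3 - 46 = -43$)
$\sqrt{n{\left(g{\left(4 \right)} \right)} + 29955} = \sqrt{-43 + 29955} = \sqrt{29912} = 2 \sqrt{7478}$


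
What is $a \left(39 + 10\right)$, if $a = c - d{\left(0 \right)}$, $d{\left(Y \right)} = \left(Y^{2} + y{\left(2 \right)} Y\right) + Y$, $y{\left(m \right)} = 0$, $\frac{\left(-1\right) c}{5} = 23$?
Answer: $-5635$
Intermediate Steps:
$c = -115$ ($c = \left(-5\right) 23 = -115$)
$d{\left(Y \right)} = Y + Y^{2}$ ($d{\left(Y \right)} = \left(Y^{2} + 0 Y\right) + Y = \left(Y^{2} + 0\right) + Y = Y^{2} + Y = Y + Y^{2}$)
$a = -115$ ($a = -115 - 0 \left(1 + 0\right) = -115 - 0 \cdot 1 = -115 - 0 = -115 + 0 = -115$)
$a \left(39 + 10\right) = - 115 \left(39 + 10\right) = \left(-115\right) 49 = -5635$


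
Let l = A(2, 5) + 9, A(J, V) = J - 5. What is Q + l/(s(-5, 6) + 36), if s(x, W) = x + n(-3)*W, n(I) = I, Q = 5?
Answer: 71/13 ≈ 5.4615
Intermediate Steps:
A(J, V) = -5 + J
l = 6 (l = (-5 + 2) + 9 = -3 + 9 = 6)
s(x, W) = x - 3*W
Q + l/(s(-5, 6) + 36) = 5 + 6/((-5 - 3*6) + 36) = 5 + 6/((-5 - 18) + 36) = 5 + 6/(-23 + 36) = 5 + 6/13 = 71/13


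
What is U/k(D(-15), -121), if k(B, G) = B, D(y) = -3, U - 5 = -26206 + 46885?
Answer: -20684/3 ≈ -6894.7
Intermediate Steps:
U = 20684 (U = 5 + (-26206 + 46885) = 5 + 20679 = 20684)
U/k(D(-15), -121) = 20684/(-3) = 20684*(-1/3) = -20684/3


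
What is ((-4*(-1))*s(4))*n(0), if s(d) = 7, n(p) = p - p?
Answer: 0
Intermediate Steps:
n(p) = 0
((-4*(-1))*s(4))*n(0) = (-4*(-1)*7)*0 = (4*7)*0 = 28*0 = 0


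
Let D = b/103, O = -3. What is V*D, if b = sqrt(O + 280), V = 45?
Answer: 45*sqrt(277)/103 ≈ 7.2714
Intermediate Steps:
b = sqrt(277) (b = sqrt(-3 + 280) = sqrt(277) ≈ 16.643)
D = sqrt(277)/103 ≈ 0.16159
V*D = 45*(sqrt(277)/103) = 45*sqrt(277)/103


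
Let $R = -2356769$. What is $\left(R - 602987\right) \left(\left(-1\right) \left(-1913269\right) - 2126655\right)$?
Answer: $631570493816$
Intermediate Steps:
$\left(R - 602987\right) \left(\left(-1\right) \left(-1913269\right) - 2126655\right) = \left(-2356769 - 602987\right) \left(\left(-1\right) \left(-1913269\right) - 2126655\right) = - 2959756 \left(1913269 - 2126655\right) = \left(-2959756\right) \left(-213386\right) = 631570493816$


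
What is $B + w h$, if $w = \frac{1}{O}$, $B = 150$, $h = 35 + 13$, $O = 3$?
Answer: $166$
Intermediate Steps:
$h = 48$
$w = \frac{1}{3} \approx 0.33333$
$B + w h = 150 + \frac{1}{3} \cdot 48 = 150 + 16 = 166$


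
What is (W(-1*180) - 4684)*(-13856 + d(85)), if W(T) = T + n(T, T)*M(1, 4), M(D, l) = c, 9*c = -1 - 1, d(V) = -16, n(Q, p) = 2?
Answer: 202438720/3 ≈ 6.7480e+7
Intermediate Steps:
c = -2/9 (c = (-1 - 1)/9 = (1/9)*(-2) = -2/9 ≈ -0.22222)
M(D, l) = -2/9
W(T) = -4/9 + T (W(T) = T + 2*(-2/9) = T - 4/9 = -4/9 + T)
(W(-1*180) - 4684)*(-13856 + d(85)) = ((-4/9 - 1*180) - 4684)*(-13856 - 16) = ((-4/9 - 180) - 4684)*(-13872) = (-1624/9 - 4684)*(-13872) = -43780/9*(-13872) = 202438720/3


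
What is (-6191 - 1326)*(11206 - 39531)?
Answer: 212919025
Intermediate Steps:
(-6191 - 1326)*(11206 - 39531) = -7517*(-28325) = 212919025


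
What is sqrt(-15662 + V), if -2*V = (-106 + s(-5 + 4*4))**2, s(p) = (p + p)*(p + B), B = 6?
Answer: I*sqrt(51574) ≈ 227.1*I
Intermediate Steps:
s(p) = 2*p*(6 + p) (s(p) = (p + p)*(p + 6) = (2*p)*(6 + p) = 2*p*(6 + p))
V = -35912 (V = -(-106 + 2*(-5 + 4*4)*(6 + (-5 + 4*4)))**2/2 = -(-106 + 2*(-5 + 16)*(6 + (-5 + 16)))**2/2 = -(-106 + 2*11*(6 + 11))**2/2 = -(-106 + 2*11*17)**2/2 = -(-106 + 374)**2/2 = -1/2*268**2 = -1/2*71824 = -35912)
sqrt(-15662 + V) = sqrt(-15662 - 35912) = sqrt(-51574) = I*sqrt(51574)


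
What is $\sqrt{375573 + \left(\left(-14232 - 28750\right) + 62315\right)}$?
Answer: $\sqrt{394906} \approx 628.42$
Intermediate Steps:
$\sqrt{375573 + \left(\left(-14232 - 28750\right) + 62315\right)} = \sqrt{375573 + \left(-42982 + 62315\right)} = \sqrt{375573 + 19333} = \sqrt{394906}$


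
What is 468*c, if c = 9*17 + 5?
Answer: 73944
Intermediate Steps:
c = 158 (c = 153 + 5 = 158)
468*c = 468*158 = 73944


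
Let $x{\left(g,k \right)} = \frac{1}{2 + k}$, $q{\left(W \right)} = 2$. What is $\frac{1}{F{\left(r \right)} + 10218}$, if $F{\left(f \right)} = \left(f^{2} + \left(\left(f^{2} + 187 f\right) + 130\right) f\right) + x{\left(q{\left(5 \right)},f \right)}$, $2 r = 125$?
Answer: $\frac{1032}{1028758117} \approx 1.0032 \cdot 10^{-6}$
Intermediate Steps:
$r = \frac{125}{2}$ ($r = \frac{1}{2} \cdot 125 = \frac{125}{2} \approx 62.5$)
$F{\left(f \right)} = f^{2} + \frac{1}{2 + f} + f \left(130 + f^{2} + 187 f\right)$ ($F{\left(f \right)} = \left(f^{2} + \left(\left(f^{2} + 187 f\right) + 130\right) f\right) + \frac{1}{2 + f} = \left(f^{2} + \left(130 + f^{2} + 187 f\right) f\right) + \frac{1}{2 + f} = \left(f^{2} + f \left(130 + f^{2} + 187 f\right)\right) + \frac{1}{2 + f} = f^{2} + \frac{1}{2 + f} + f \left(130 + f^{2} + 187 f\right)$)
$\frac{1}{F{\left(r \right)} + 10218} = \frac{1}{\frac{1 + \frac{125 \left(2 + \frac{125}{2}\right) \left(130 + \left(\frac{125}{2}\right)^{2} + 188 \cdot \frac{125}{2}\right)}{2}}{2 + \frac{125}{2}} + 10218} = \frac{1}{\frac{1 + \frac{125}{2} \cdot \frac{129}{2} \left(130 + \frac{15625}{4} + 11750\right)}{\frac{129}{2}} + 10218} = \frac{1}{\frac{2 \left(1 + \frac{125}{2} \cdot \frac{129}{2} \cdot \frac{63145}{4}\right)}{129} + 10218} = \frac{1}{\frac{2 \left(1 + \frac{1018213125}{16}\right)}{129} + 10218} = \frac{1}{\frac{2}{129} \cdot \frac{1018213141}{16} + 10218} = \frac{1}{\frac{1018213141}{1032} + 10218} = \frac{1}{\frac{1028758117}{1032}} = \frac{1032}{1028758117}$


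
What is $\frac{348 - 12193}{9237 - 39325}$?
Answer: $\frac{11845}{30088} \approx 0.39368$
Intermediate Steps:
$\frac{348 - 12193}{9237 - 39325} = - \frac{11845}{-30088} = \left(-11845\right) \left(- \frac{1}{30088}\right) = \frac{11845}{30088}$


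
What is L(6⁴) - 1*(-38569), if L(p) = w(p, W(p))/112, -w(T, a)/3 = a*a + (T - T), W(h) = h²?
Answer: -528957837665/7 ≈ -7.5565e+10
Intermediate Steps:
w(T, a) = -3*a² (w(T, a) = -3*(a*a + (T - T)) = -3*(a² + 0) = -3*a²)
L(p) = -3*p⁴/112
L(6⁴) - 1*(-38569) = -3*(6⁴)⁴/112 - 1*(-38569) = -3/112*1296⁴ + 38569 = -3/112*2821109907456 + 38569 = -528958107648/7 + 38569 = -528957837665/7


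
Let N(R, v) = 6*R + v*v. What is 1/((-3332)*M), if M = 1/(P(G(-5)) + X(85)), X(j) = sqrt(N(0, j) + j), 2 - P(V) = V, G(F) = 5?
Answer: 3/3332 - sqrt(7310)/3332 ≈ -0.024759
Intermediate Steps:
N(R, v) = v**2 + 6*R (N(R, v) = 6*R + v**2 = v**2 + 6*R)
P(V) = 2 - V
X(j) = sqrt(j + j**2) (X(j) = sqrt((j**2 + 6*0) + j) = sqrt((j**2 + 0) + j) = sqrt(j**2 + j) = sqrt(j + j**2))
M = 1/(-3 + sqrt(7310)) (M = 1/((2 - 1*5) + sqrt(85*(1 + 85))) = 1/((2 - 5) + sqrt(85*86)) = 1/(-3 + sqrt(7310)) ≈ 0.012121)
1/((-3332)*M) = 1/((-3332)*(3/7301 + sqrt(7310)/7301)) = -1/(3332*(3/7301 + sqrt(7310)/7301))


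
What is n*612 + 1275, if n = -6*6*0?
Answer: 1275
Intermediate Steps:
n = 0 (n = -36*0 = 0)
n*612 + 1275 = 0*612 + 1275 = 0 + 1275 = 1275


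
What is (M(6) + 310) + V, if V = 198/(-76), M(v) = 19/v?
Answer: 17702/57 ≈ 310.56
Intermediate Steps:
V = -99/38 (V = 198*(-1/76) = -99/38 ≈ -2.6053)
(M(6) + 310) + V = (19/6 + 310) - 99/38 = 1879/6 - 99/38 = 17702/57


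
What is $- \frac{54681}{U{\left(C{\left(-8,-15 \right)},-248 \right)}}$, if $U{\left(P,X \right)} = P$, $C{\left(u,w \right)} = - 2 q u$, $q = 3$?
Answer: $- \frac{18227}{16} \approx -1139.2$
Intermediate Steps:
$C{\left(u,w \right)} = - 6 u$ ($C{\left(u,w \right)} = \left(-2\right) 3 u = - 6 u$)
$- \frac{54681}{U{\left(C{\left(-8,-15 \right)},-248 \right)}} = - \frac{54681}{\left(-6\right) \left(-8\right)} = - \frac{54681}{48} = \left(-54681\right) \frac{1}{48} = - \frac{18227}{16}$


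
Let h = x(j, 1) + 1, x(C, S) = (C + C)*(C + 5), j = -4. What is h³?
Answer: -343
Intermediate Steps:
x(C, S) = 2*C*(5 + C) (x(C, S) = (2*C)*(5 + C) = 2*C*(5 + C))
h = -7 (h = 2*(-4)*(5 - 4) + 1 = 2*(-4)*1 + 1 = -8 + 1 = -7)
h³ = (-7)³ = -343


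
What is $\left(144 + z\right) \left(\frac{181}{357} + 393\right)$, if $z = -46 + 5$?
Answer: $\frac{14469646}{357} \approx 40531.0$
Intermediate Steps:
$z = -41$
$\left(144 + z\right) \left(\frac{181}{357} + 393\right) = \left(144 - 41\right) \left(\frac{181}{357} + 393\right) = 103 \left(181 \cdot \frac{1}{357} + 393\right) = 103 \left(\frac{181}{357} + 393\right) = 103 \cdot \frac{140482}{357} = \frac{14469646}{357}$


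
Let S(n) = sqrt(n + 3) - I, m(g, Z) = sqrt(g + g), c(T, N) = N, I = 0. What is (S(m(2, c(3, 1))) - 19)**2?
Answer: (19 - sqrt(5))**2 ≈ 281.03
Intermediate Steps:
m(g, Z) = sqrt(2)*sqrt(g) (m(g, Z) = sqrt(2*g) = sqrt(2)*sqrt(g))
S(n) = sqrt(3 + n) (S(n) = sqrt(n + 3) - 1*0 = sqrt(3 + n) + 0 = sqrt(3 + n))
(S(m(2, c(3, 1))) - 19)**2 = (sqrt(3 + sqrt(2)*sqrt(2)) - 19)**2 = (sqrt(3 + 2) - 19)**2 = (sqrt(5) - 19)**2 = (-19 + sqrt(5))**2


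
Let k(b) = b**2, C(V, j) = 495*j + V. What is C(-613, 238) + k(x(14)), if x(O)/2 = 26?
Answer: 119901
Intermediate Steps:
C(V, j) = V + 495*j
x(O) = 52 (x(O) = 2*26 = 52)
C(-613, 238) + k(x(14)) = (-613 + 495*238) + 52**2 = (-613 + 117810) + 2704 = 117197 + 2704 = 119901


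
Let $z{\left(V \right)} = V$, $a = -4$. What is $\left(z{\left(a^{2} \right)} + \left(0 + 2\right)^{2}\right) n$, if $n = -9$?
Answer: $-180$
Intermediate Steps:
$\left(z{\left(a^{2} \right)} + \left(0 + 2\right)^{2}\right) n = \left(\left(-4\right)^{2} + \left(0 + 2\right)^{2}\right) \left(-9\right) = \left(16 + 2^{2}\right) \left(-9\right) = \left(16 + 4\right) \left(-9\right) = 20 \left(-9\right) = -180$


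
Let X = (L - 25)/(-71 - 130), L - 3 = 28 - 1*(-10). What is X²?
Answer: 256/40401 ≈ 0.0063365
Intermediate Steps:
L = 41 (L = 3 + (28 - 1*(-10)) = 3 + (28 + 10) = 3 + 38 = 41)
X = -16/201 (X = (41 - 25)/(-71 - 130) = 16/(-201) = 16*(-1/201) = -16/201 ≈ -0.079602)
X² = (-16/201)² = 256/40401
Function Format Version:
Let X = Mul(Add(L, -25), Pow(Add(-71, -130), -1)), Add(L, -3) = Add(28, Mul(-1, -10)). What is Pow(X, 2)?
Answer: Rational(256, 40401) ≈ 0.0063365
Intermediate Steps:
L = 41 (L = Add(3, Add(28, Mul(-1, -10))) = Add(3, Add(28, 10)) = Add(3, 38) = 41)
X = Rational(-16, 201) (X = Mul(Add(41, -25), Pow(Add(-71, -130), -1)) = Mul(16, Pow(-201, -1)) = Mul(16, Rational(-1, 201)) = Rational(-16, 201) ≈ -0.079602)
Pow(X, 2) = Pow(Rational(-16, 201), 2) = Rational(256, 40401)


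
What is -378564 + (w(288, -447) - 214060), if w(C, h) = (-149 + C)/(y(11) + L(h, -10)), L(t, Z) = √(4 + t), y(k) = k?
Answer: (-592624*√443 + 6518725*I)/(√443 - 11*I) ≈ -5.9262e+5 - 5.1873*I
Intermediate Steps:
w(C, h) = (-149 + C)/(11 + √(4 + h))
-378564 + (w(288, -447) - 214060) = -378564 + ((-149 + 288)/(11 + √(4 - 447)) - 214060) = -378564 + (139/(11 + √(-443)) - 214060) = -378564 + (139/(11 + I*√443) - 214060) = -378564 + (-214060 + 139/(11 + I*√443)) = -592624 + 139/(11 + I*√443)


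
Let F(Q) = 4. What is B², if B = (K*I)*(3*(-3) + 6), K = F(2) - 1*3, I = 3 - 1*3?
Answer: 0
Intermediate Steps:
I = 0 (I = 3 - 3 = 0)
K = 1 (K = 4 - 1*3 = 4 - 3 = 1)
B = 0 (B = (1*0)*(3*(-3) + 6) = 0*(-9 + 6) = 0*(-3) = 0)
B² = 0² = 0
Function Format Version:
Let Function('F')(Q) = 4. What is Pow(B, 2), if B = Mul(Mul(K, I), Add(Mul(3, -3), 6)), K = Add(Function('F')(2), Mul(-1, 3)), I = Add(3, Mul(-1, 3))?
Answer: 0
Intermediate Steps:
I = 0 (I = Add(3, -3) = 0)
K = 1 (K = Add(4, Mul(-1, 3)) = Add(4, -3) = 1)
B = 0 (B = Mul(Mul(1, 0), Add(Mul(3, -3), 6)) = Mul(0, Add(-9, 6)) = Mul(0, -3) = 0)
Pow(B, 2) = Pow(0, 2) = 0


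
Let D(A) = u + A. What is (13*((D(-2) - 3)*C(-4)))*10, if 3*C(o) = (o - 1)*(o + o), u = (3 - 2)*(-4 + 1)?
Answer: -41600/3 ≈ -13867.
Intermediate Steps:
u = -3 (u = 1*(-3) = -3)
D(A) = -3 + A
C(o) = 2*o*(-1 + o)/3 (C(o) = ((o - 1)*(o + o))/3 = ((-1 + o)*(2*o))/3 = (2*o*(-1 + o))/3 = 2*o*(-1 + o)/3)
(13*((D(-2) - 3)*C(-4)))*10 = (13*(((-3 - 2) - 3)*((⅔)*(-4)*(-1 - 4))))*10 = (13*((-5 - 3)*((⅔)*(-4)*(-5))))*10 = (13*(-8*40/3))*10 = (13*(-320/3))*10 = -4160/3*10 = -41600/3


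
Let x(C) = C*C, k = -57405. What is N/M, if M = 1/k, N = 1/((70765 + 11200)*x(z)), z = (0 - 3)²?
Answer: -3827/442611 ≈ -0.0086464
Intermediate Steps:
z = 9 (z = (-3)² = 9)
x(C) = C²
N = 1/6639165 (N = 1/((70765 + 11200)*(9²)) = 1/(81965*81) = (1/81965)*(1/81) = 1/6639165 ≈ 1.5062e-7)
M = -1/57405 (M = 1/(-57405) = -1/57405 ≈ -1.7420e-5)
N/M = 1/(6639165*(-1/57405)) = (1/6639165)*(-57405) = -3827/442611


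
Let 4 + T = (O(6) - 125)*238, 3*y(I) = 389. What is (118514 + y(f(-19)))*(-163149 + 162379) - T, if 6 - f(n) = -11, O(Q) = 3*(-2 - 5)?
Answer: -273962614/3 ≈ -9.1321e+7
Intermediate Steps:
O(Q) = -21 (O(Q) = 3*(-7) = -21)
f(n) = 17 (f(n) = 6 - 1*(-11) = 6 + 11 = 17)
y(I) = 389/3 (y(I) = (⅓)*389 = 389/3)
T = -34752 (T = -4 + (-21 - 125)*238 = -4 - 146*238 = -4 - 34748 = -34752)
(118514 + y(f(-19)))*(-163149 + 162379) - T = (118514 + 389/3)*(-163149 + 162379) - 1*(-34752) = (355931/3)*(-770) + 34752 = -274066870/3 + 34752 = -273962614/3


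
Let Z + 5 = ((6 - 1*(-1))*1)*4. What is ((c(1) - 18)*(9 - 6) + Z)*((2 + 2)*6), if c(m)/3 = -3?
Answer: -1392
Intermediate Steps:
c(m) = -9 (c(m) = 3*(-3) = -9)
Z = 23 (Z = -5 + ((6 - 1*(-1))*1)*4 = -5 + ((6 + 1)*1)*4 = -5 + (7*1)*4 = -5 + 7*4 = -5 + 28 = 23)
((c(1) - 18)*(9 - 6) + Z)*((2 + 2)*6) = ((-9 - 18)*(9 - 6) + 23)*((2 + 2)*6) = (-27*3 + 23)*(4*6) = (-81 + 23)*24 = -58*24 = -1392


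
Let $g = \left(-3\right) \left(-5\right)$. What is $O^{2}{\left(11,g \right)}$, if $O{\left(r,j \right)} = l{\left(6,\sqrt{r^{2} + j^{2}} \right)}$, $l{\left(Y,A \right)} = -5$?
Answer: $25$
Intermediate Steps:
$g = 15$
$O{\left(r,j \right)} = -5$
$O^{2}{\left(11,g \right)} = \left(-5\right)^{2} = 25$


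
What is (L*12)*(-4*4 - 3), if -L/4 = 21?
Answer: 19152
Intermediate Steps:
L = -84 (L = -4*21 = -84)
(L*12)*(-4*4 - 3) = (-84*12)*(-4*4 - 3) = -1008*(-16 - 3) = -1008*(-19) = 19152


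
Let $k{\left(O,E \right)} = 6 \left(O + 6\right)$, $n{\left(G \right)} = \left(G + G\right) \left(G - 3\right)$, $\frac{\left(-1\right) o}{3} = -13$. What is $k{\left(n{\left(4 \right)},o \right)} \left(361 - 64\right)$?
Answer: $24948$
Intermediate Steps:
$o = 39$ ($o = \left(-3\right) \left(-13\right) = 39$)
$n{\left(G \right)} = 2 G \left(-3 + G\right)$
$k{\left(O,E \right)} = 36 + 6 O$ ($k{\left(O,E \right)} = 6 \left(6 + O\right) = 36 + 6 O$)
$k{\left(n{\left(4 \right)},o \right)} \left(361 - 64\right) = \left(36 + 6 \cdot 2 \cdot 4 \left(-3 + 4\right)\right) \left(361 - 64\right) = \left(36 + 6 \cdot 2 \cdot 4 \cdot 1\right) 297 = \left(36 + 6 \cdot 8\right) 297 = \left(36 + 48\right) 297 = 84 \cdot 297 = 24948$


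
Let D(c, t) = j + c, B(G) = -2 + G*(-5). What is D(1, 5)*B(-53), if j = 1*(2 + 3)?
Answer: 1578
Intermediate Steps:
B(G) = -2 - 5*G
j = 5 (j = 1*5 = 5)
D(c, t) = 5 + c
D(1, 5)*B(-53) = (5 + 1)*(-2 - 5*(-53)) = 6*(-2 + 265) = 6*263 = 1578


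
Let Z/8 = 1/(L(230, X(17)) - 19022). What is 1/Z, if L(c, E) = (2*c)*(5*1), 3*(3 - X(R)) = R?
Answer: -8361/4 ≈ -2090.3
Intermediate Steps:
X(R) = 3 - R/3
L(c, E) = 10*c (L(c, E) = (2*c)*5 = 10*c)
Z = -4/8361 (Z = 8/(10*230 - 19022) = 8/(2300 - 19022) = 8/(-16722) = 8*(-1/16722) = -4/8361 ≈ -0.00047841)
1/Z = 1/(-4/8361) = -8361/4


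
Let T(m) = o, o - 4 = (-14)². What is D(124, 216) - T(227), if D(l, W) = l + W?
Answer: 140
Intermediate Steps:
o = 200 (o = 4 + (-14)² = 4 + 196 = 200)
D(l, W) = W + l
T(m) = 200
D(124, 216) - T(227) = (216 + 124) - 1*200 = 340 - 200 = 140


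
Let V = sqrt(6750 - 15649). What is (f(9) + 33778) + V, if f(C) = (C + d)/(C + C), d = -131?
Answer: 303941/9 + I*sqrt(8899) ≈ 33771.0 + 94.334*I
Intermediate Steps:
V = I*sqrt(8899) (V = sqrt(-8899) = I*sqrt(8899) ≈ 94.334*I)
f(C) = (-131 + C)/(2*C) (f(C) = (C - 131)/(C + C) = (-131 + C)/((2*C)) = (-131 + C)*(1/(2*C)) = (-131 + C)/(2*C))
(f(9) + 33778) + V = ((1/2)*(-131 + 9)/9 + 33778) + I*sqrt(8899) = ((1/2)*(1/9)*(-122) + 33778) + I*sqrt(8899) = (-61/9 + 33778) + I*sqrt(8899) = 303941/9 + I*sqrt(8899)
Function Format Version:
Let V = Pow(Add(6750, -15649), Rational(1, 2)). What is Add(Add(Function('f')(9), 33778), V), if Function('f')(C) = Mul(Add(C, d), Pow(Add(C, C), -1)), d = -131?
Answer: Add(Rational(303941, 9), Mul(I, Pow(8899, Rational(1, 2)))) ≈ Add(33771., Mul(94.334, I))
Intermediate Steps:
V = Mul(I, Pow(8899, Rational(1, 2))) (V = Pow(-8899, Rational(1, 2)) = Mul(I, Pow(8899, Rational(1, 2))) ≈ Mul(94.334, I))
Function('f')(C) = Mul(Rational(1, 2), Pow(C, -1), Add(-131, C)) (Function('f')(C) = Mul(Add(C, -131), Pow(Add(C, C), -1)) = Mul(Add(-131, C), Pow(Mul(2, C), -1)) = Mul(Add(-131, C), Mul(Rational(1, 2), Pow(C, -1))) = Mul(Rational(1, 2), Pow(C, -1), Add(-131, C)))
Add(Add(Function('f')(9), 33778), V) = Add(Add(Mul(Rational(1, 2), Pow(9, -1), Add(-131, 9)), 33778), Mul(I, Pow(8899, Rational(1, 2)))) = Add(Add(Mul(Rational(1, 2), Rational(1, 9), -122), 33778), Mul(I, Pow(8899, Rational(1, 2)))) = Add(Add(Rational(-61, 9), 33778), Mul(I, Pow(8899, Rational(1, 2)))) = Add(Rational(303941, 9), Mul(I, Pow(8899, Rational(1, 2))))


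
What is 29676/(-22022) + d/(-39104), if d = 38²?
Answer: -11463943/8280272 ≈ -1.3845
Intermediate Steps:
d = 1444
29676/(-22022) + d/(-39104) = 29676/(-22022) + 1444/(-39104) = 29676*(-1/22022) + 1444*(-1/39104) = -14838/11011 - 361/9776 = -11463943/8280272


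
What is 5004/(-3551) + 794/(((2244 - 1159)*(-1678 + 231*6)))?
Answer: -794093387/562513910 ≈ -1.4117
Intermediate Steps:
5004/(-3551) + 794/(((2244 - 1159)*(-1678 + 231*6))) = 5004*(-1/3551) + 794/((1085*(-1678 + 1386))) = -5004/3551 + 794/((1085*(-292))) = -5004/3551 + 794/(-316820) = -5004/3551 + 794*(-1/316820) = -5004/3551 - 397/158410 = -794093387/562513910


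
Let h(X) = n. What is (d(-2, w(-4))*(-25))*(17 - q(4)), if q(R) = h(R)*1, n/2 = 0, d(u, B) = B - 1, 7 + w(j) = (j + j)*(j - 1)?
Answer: -13600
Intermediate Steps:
w(j) = -7 + 2*j*(-1 + j) (w(j) = -7 + (j + j)*(j - 1) = -7 + (2*j)*(-1 + j) = -7 + 2*j*(-1 + j))
d(u, B) = -1 + B
n = 0 (n = 2*0 = 0)
h(X) = 0
q(R) = 0 (q(R) = 0*1 = 0)
(d(-2, w(-4))*(-25))*(17 - q(4)) = ((-1 + (-7 - 2*(-4) + 2*(-4)**2))*(-25))*(17 - 1*0) = ((-1 + (-7 + 8 + 2*16))*(-25))*(17 + 0) = ((-1 + (-7 + 8 + 32))*(-25))*17 = ((-1 + 33)*(-25))*17 = (32*(-25))*17 = -800*17 = -13600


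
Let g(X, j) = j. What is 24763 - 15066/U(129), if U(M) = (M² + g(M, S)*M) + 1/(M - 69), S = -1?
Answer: 24532320163/990721 ≈ 24762.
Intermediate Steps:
U(M) = M² + 1/(-69 + M) - M (U(M) = (M² - M) + 1/(M - 69) = (M² - M) + 1/(-69 + M) = M² + 1/(-69 + M) - M)
24763 - 15066/U(129) = 24763 - 15066/((1 + 129³ - 70*129² + 69*129)/(-69 + 129)) = 24763 - 15066/((1 + 2146689 - 70*16641 + 8901)/60) = 24763 - 15066/((1 + 2146689 - 1164870 + 8901)/60) = 24763 - 15066/((1/60)*990721) = 24763 - 15066/990721/60 = 24763 - 15066*60/990721 = 24763 - 1*903960/990721 = 24763 - 903960/990721 = 24532320163/990721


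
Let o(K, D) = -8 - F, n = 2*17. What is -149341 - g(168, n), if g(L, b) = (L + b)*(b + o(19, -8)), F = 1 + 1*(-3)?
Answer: -154997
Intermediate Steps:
F = -2 (F = 1 - 3 = -2)
n = 34
o(K, D) = -6 (o(K, D) = -8 - 1*(-2) = -8 + 2 = -6)
g(L, b) = (-6 + b)*(L + b) (g(L, b) = (L + b)*(b - 6) = (L + b)*(-6 + b) = (-6 + b)*(L + b))
-149341 - g(168, n) = -149341 - (34² - 6*168 - 6*34 + 168*34) = -149341 - (1156 - 1008 - 204 + 5712) = -149341 - 1*5656 = -149341 - 5656 = -154997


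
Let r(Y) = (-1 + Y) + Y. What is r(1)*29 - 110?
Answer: -81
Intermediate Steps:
r(Y) = -1 + 2*Y
r(1)*29 - 110 = (-1 + 2*1)*29 - 110 = (-1 + 2)*29 - 110 = 1*29 - 110 = 29 - 110 = -81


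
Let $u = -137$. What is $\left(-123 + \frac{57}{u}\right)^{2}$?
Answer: $\frac{285880464}{18769} \approx 15232.0$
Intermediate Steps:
$\left(-123 + \frac{57}{u}\right)^{2} = \left(-123 + \frac{57}{-137}\right)^{2} = \left(-123 + 57 \left(- \frac{1}{137}\right)\right)^{2} = \left(-123 - \frac{57}{137}\right)^{2} = \left(- \frac{16908}{137}\right)^{2} = \frac{285880464}{18769}$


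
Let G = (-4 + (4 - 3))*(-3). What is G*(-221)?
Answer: -1989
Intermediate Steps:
G = 9 (G = (-4 + 1)*(-3) = -3*(-3) = 9)
G*(-221) = 9*(-221) = -1989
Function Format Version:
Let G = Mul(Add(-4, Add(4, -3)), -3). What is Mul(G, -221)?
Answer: -1989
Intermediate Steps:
G = 9 (G = Mul(Add(-4, 1), -3) = Mul(-3, -3) = 9)
Mul(G, -221) = Mul(9, -221) = -1989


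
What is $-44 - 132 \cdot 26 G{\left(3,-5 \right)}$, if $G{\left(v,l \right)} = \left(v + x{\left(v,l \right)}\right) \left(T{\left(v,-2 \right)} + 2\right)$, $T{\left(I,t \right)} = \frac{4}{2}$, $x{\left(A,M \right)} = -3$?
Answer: $-44$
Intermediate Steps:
$T{\left(I,t \right)} = 2$ ($T{\left(I,t \right)} = 4 \cdot \frac{1}{2} = 2$)
$G{\left(v,l \right)} = -12 + 4 v$ ($G{\left(v,l \right)} = \left(v - 3\right) \left(2 + 2\right) = \left(-3 + v\right) 4 = -12 + 4 v$)
$-44 - 132 \cdot 26 G{\left(3,-5 \right)} = -44 - 132 \cdot 26 \left(-12 + 4 \cdot 3\right) = -44 - 132 \cdot 26 \left(-12 + 12\right) = -44 - 132 \cdot 26 \cdot 0 = -44 - 0 = -44 + 0 = -44$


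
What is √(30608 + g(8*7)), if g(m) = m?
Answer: 2*√7666 ≈ 175.11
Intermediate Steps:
√(30608 + g(8*7)) = √(30608 + 8*7) = √(30608 + 56) = √30664 = 2*√7666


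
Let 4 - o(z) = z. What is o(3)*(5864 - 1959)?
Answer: 3905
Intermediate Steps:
o(z) = 4 - z
o(3)*(5864 - 1959) = (4 - 1*3)*(5864 - 1959) = (4 - 3)*3905 = 1*3905 = 3905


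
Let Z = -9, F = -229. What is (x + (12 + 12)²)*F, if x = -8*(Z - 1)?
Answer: -150224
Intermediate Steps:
x = 80 (x = -8*(-9 - 1) = -8*(-10) = 80)
(x + (12 + 12)²)*F = (80 + (12 + 12)²)*(-229) = (80 + 24²)*(-229) = (80 + 576)*(-229) = 656*(-229) = -150224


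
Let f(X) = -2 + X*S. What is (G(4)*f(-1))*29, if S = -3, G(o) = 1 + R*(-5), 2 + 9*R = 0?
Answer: 551/9 ≈ 61.222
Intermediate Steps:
R = -2/9 (R = -2/9 + (1/9)*0 = -2/9 + 0 = -2/9 ≈ -0.22222)
G(o) = 19/9 (G(o) = 1 - 2/9*(-5) = 1 + 10/9 = 19/9)
f(X) = -2 - 3*X (f(X) = -2 + X*(-3) = -2 - 3*X)
(G(4)*f(-1))*29 = (19*(-2 - 3*(-1))/9)*29 = (19*(-2 + 3)/9)*29 = ((19/9)*1)*29 = (19/9)*29 = 551/9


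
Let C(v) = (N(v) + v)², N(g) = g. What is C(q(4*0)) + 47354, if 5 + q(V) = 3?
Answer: 47370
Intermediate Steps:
q(V) = -2 (q(V) = -5 + 3 = -2)
C(v) = 4*v² (C(v) = (v + v)² = (2*v)² = 4*v²)
C(q(4*0)) + 47354 = 4*(-2)² + 47354 = 4*4 + 47354 = 16 + 47354 = 47370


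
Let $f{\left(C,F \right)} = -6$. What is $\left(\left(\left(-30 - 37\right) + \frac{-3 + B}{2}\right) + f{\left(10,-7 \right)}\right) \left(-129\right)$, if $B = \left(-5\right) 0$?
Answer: $\frac{19221}{2} \approx 9610.5$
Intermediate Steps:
$B = 0$
$\left(\left(\left(-30 - 37\right) + \frac{-3 + B}{2}\right) + f{\left(10,-7 \right)}\right) \left(-129\right) = \left(\left(\left(-30 - 37\right) + \frac{-3 + 0}{2}\right) - 6\right) \left(-129\right) = \left(\left(-67 - \frac{3}{2}\right) - 6\right) \left(-129\right) = \left(- \frac{137}{2} - 6\right) \left(-129\right) = \left(- \frac{149}{2}\right) \left(-129\right) = \frac{19221}{2}$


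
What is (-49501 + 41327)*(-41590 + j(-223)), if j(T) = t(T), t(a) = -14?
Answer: 340071096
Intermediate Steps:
j(T) = -14
(-49501 + 41327)*(-41590 + j(-223)) = (-49501 + 41327)*(-41590 - 14) = -8174*(-41604) = 340071096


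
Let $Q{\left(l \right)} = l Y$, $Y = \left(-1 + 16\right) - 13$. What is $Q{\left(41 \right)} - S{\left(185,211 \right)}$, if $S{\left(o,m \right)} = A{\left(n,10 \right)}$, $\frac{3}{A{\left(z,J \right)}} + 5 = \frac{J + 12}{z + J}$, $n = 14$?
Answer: $\frac{4054}{49} \approx 82.735$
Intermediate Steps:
$Y = 2$ ($Y = 15 - 13 = 2$)
$Q{\left(l \right)} = 2 l$ ($Q{\left(l \right)} = l 2 = 2 l$)
$A{\left(z,J \right)} = \frac{3}{-5 + \frac{12 + J}{J + z}}$ ($A{\left(z,J \right)} = \frac{3}{-5 + \frac{J + 12}{z + J}} = \frac{3}{-5 + \frac{12 + J}{J + z}}$)
$S{\left(o,m \right)} = - \frac{36}{49}$ ($S{\left(o,m \right)} = \frac{3 \left(\left(-1\right) 10 - 14\right)}{-12 + 4 \cdot 10 + 5 \cdot 14} = \frac{3 \left(-10 - 14\right)}{-12 + 40 + 70} = 3 \cdot \frac{1}{98} \left(-24\right) = - \frac{36}{49}$)
$Q{\left(41 \right)} - S{\left(185,211 \right)} = 2 \cdot 41 - - \frac{36}{49} = 82 + \frac{36}{49} = \frac{4054}{49}$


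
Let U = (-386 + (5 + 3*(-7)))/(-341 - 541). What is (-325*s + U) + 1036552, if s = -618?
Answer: 181898161/147 ≈ 1.2374e+6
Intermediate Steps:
U = 67/147 (U = (-386 + (5 - 21))/(-882) = (-386 - 16)*(-1/882) = -402*(-1/882) = 67/147 ≈ 0.45578)
(-325*s + U) + 1036552 = (-325*(-618) + 67/147) + 1036552 = (200850 + 67/147) + 1036552 = 29525017/147 + 1036552 = 181898161/147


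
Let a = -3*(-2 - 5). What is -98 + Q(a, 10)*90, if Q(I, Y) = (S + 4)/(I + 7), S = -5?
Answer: -1417/14 ≈ -101.21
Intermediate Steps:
a = 21 (a = -3*(-7) = 21)
Q(I, Y) = -1/(7 + I) (Q(I, Y) = (-5 + 4)/(I + 7) = -1/(7 + I))
-98 + Q(a, 10)*90 = -98 - 1/(7 + 21)*90 = -98 - 1/28*90 = -98 - 45/14 = -1417/14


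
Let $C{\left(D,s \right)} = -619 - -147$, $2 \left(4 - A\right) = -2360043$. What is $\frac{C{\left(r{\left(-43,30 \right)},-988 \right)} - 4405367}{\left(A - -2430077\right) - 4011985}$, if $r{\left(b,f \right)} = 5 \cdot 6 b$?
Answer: $\frac{8811678}{803765} \approx 10.963$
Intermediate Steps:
$A = \frac{2360051}{2}$ ($A = 4 - - \frac{2360043}{2} = 4 + \frac{2360043}{2} = \frac{2360051}{2} \approx 1.18 \cdot 10^{6}$)
$r{\left(b,f \right)} = 30 b$
$C{\left(D,s \right)} = -472$ ($C{\left(D,s \right)} = -619 + 147 = -472$)
$\frac{C{\left(r{\left(-43,30 \right)},-988 \right)} - 4405367}{\left(A - -2430077\right) - 4011985} = \frac{-472 - 4405367}{\left(\frac{2360051}{2} - -2430077\right) - 4011985} = - \frac{4405839}{\left(\frac{2360051}{2} + 2430077\right) - 4011985} = - \frac{4405839}{\frac{7220205}{2} - 4011985} = - \frac{4405839}{- \frac{803765}{2}} = \left(-4405839\right) \left(- \frac{2}{803765}\right) = \frac{8811678}{803765}$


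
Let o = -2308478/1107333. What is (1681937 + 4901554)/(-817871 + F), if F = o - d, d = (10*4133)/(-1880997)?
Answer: -4570895968251541497/567846555125452849 ≈ -8.0495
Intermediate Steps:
o = -2308478/1107333 (o = -2308478*1/1107333 = -2308478/1107333 ≈ -2.0847)
d = -41330/1880997 (d = 41330*(-1/1880997) = -41330/1880997 ≈ -0.021972)
F = -1432158039892/694296683667 (F = -2308478/1107333 - 1*(-41330/1880997) = -2308478/1107333 + 41330/1880997 = -1432158039892/694296683667 ≈ -2.0627)
(1681937 + 4901554)/(-817871 + F) = (1681937 + 4901554)/(-817871 - 1432158039892/694296683667) = 6583491/(-567846555125452849/694296683667) = 6583491*(-694296683667/567846555125452849) = -4570895968251541497/567846555125452849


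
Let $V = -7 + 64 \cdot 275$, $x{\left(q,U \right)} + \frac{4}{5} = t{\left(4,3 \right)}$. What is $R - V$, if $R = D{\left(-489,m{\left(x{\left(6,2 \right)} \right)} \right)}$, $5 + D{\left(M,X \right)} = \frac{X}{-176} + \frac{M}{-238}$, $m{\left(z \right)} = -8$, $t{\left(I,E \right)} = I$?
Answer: $- \frac{23033033}{1309} \approx -17596.0$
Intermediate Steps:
$x{\left(q,U \right)} = \frac{16}{5}$ ($x{\left(q,U \right)} = - \frac{4}{5} + 4 = \frac{16}{5}$)
$D{\left(M,X \right)} = -5 - \frac{X}{176} - \frac{M}{238}$ ($D{\left(M,X \right)} = -5 + \left(\frac{X}{-176} + \frac{M}{-238}\right) = -5 + \left(X \left(- \frac{1}{176}\right) + M \left(- \frac{1}{238}\right)\right) = -5 - \left(\frac{X}{176} + \frac{M}{238}\right) = -5 - \frac{X}{176} - \frac{M}{238}$)
$V = 17593$ ($V = -7 + 17600 = 17593$)
$R = - \frac{3796}{1309}$ ($R = -5 - - \frac{1}{22} - - \frac{489}{238} = -5 + \frac{1}{22} + \frac{489}{238} = - \frac{3796}{1309} \approx -2.8999$)
$R - V = - \frac{3796}{1309} - 17593 = - \frac{23033033}{1309}$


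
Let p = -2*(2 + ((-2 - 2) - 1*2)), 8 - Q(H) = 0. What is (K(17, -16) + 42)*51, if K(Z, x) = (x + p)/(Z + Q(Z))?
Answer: 53142/25 ≈ 2125.7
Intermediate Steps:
Q(H) = 8 (Q(H) = 8 - 1*0 = 8 + 0 = 8)
p = 8 (p = -2*(2 + (-4 - 2)) = -2*(2 - 6) = -2*(-4) = 8)
K(Z, x) = (8 + x)/(8 + Z) (K(Z, x) = (x + 8)/(Z + 8) = (8 + x)/(8 + Z))
(K(17, -16) + 42)*51 = ((8 - 16)/(8 + 17) + 42)*51 = (-8/25 + 42)*51 = (1042/25)*51 = 53142/25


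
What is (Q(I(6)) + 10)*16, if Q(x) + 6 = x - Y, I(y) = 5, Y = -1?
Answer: 160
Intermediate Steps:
Q(x) = -5 + x (Q(x) = -6 + (x - 1*(-1)) = -6 + (x + 1) = -6 + (1 + x) = -5 + x)
(Q(I(6)) + 10)*16 = ((-5 + 5) + 10)*16 = (0 + 10)*16 = 10*16 = 160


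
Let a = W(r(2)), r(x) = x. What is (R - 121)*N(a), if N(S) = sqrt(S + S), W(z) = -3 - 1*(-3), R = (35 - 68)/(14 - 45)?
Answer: 0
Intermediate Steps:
R = 33/31 (R = -33/(-31) = -33*(-1/31) = 33/31 ≈ 1.0645)
W(z) = 0 (W(z) = -3 + 3 = 0)
a = 0
N(S) = sqrt(2)*sqrt(S) (N(S) = sqrt(2*S) = sqrt(2)*sqrt(S))
(R - 121)*N(a) = (33/31 - 121)*(sqrt(2)*sqrt(0)) = -3718*sqrt(2)*0/31 = -3718/31*0 = 0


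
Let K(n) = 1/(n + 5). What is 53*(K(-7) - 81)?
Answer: -8639/2 ≈ -4319.5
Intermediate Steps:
K(n) = 1/(5 + n)
53*(K(-7) - 81) = 53*(1/(5 - 7) - 81) = 53*(1/(-2) - 81) = 53*(-1/2 - 81) = 53*(-163/2) = -8639/2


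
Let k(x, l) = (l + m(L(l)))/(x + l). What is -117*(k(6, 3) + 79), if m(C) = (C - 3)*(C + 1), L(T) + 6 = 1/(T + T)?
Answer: -354133/36 ≈ -9837.0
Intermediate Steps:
L(T) = -6 + 1/(2*T) (L(T) = -6 + 1/(T + T) = -6 + 1/(2*T))
m(C) = (1 + C)*(-3 + C) (m(C) = (-3 + C)*(1 + C) = (1 + C)*(-3 + C))
k(x, l) = (9 + l + (-6 + 1/(2*l))² - 1/l)/(l + x) (k(x, l) = (l + (-3 + (-6 + 1/(2*l))² - 2*(-6 + 1/(2*l))))/(x + l) = (l + (-3 + (-6 + 1/(2*l))² + (12 - 1/l)))/(l + x) = (l + (9 + (-6 + 1/(2*l))² - 1/l))/(l + x) = (9 + l + (-6 + 1/(2*l))² - 1/l)/(l + x))
-117*(k(6, 3) + 79) = -117*((¼ + 3³ - 7*3 + 45*3²)/(3²*(3 + 6)) + 79) = -117*((⅑)*(¼ + 27 - 21 + 45*9)/9 + 79) = -117*((⅑)*(⅑)*(¼ + 27 - 21 + 405) + 79) = -117*((⅑)*(⅑)*(1645/4) + 79) = -117*(1645/324 + 79) = -117*27241/324 = -354133/36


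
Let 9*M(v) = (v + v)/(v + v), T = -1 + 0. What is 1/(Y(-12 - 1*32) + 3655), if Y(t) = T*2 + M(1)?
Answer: 9/32878 ≈ 0.00027374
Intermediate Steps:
T = -1
M(v) = ⅑ (M(v) = ((v + v)/(v + v))/9 = ((2*v)/((2*v)))/9 = ((2*v)*(1/(2*v)))/9 = (⅑)*1 = ⅑)
Y(t) = -17/9 (Y(t) = -1*2 + ⅑ = -2 + ⅑ = -17/9)
1/(Y(-12 - 1*32) + 3655) = 1/(-17/9 + 3655) = 1/(32878/9) = 9/32878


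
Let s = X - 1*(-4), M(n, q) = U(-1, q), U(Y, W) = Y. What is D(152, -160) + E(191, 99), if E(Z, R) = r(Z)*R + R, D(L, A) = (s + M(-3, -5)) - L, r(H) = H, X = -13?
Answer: 18846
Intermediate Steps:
M(n, q) = -1
s = -9 (s = -13 - 1*(-4) = -13 + 4 = -9)
D(L, A) = -10 - L (D(L, A) = (-9 - 1) - L = -10 - L)
E(Z, R) = R + R*Z (E(Z, R) = Z*R + R = R*Z + R = R + R*Z)
D(152, -160) + E(191, 99) = (-10 - 1*152) + 99*(1 + 191) = (-10 - 152) + 99*192 = -162 + 19008 = 18846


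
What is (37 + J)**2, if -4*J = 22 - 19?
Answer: 21025/16 ≈ 1314.1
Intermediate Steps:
J = -3/4 (J = -(22 - 19)/4 = -1/4*3 = -3/4 ≈ -0.75000)
(37 + J)**2 = (37 - 3/4)**2 = (145/4)**2 = 21025/16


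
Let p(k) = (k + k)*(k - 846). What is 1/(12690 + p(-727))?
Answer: 1/2299832 ≈ 4.3481e-7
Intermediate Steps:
p(k) = 2*k*(-846 + k) (p(k) = (2*k)*(-846 + k) = 2*k*(-846 + k))
1/(12690 + p(-727)) = 1/(12690 + 2*(-727)*(-846 - 727)) = 1/(12690 + 2*(-727)*(-1573)) = 1/(12690 + 2287142) = 1/2299832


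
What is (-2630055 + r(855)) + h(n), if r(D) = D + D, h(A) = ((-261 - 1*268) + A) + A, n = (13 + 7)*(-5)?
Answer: -2629074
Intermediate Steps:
n = -100 (n = 20*(-5) = -100)
h(A) = -529 + 2*A (h(A) = ((-261 - 268) + A) + A = (-529 + A) + A = -529 + 2*A)
r(D) = 2*D
(-2630055 + r(855)) + h(n) = (-2630055 + 2*855) + (-529 + 2*(-100)) = (-2630055 + 1710) + (-529 - 200) = -2628345 - 729 = -2629074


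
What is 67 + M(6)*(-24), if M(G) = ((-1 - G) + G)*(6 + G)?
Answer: 355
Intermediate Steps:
M(G) = -6 - G (M(G) = -(6 + G) = -6 - G)
67 + M(6)*(-24) = 67 + (-6 - 1*6)*(-24) = 67 + (-6 - 6)*(-24) = 67 - 12*(-24) = 67 + 288 = 355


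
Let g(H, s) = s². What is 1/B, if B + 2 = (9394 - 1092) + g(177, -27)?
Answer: 1/9029 ≈ 0.00011075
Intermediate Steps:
B = 9029 (B = -2 + ((9394 - 1092) + (-27)²) = -2 + (8302 + 729) = -2 + 9031 = 9029)
1/B = 1/9029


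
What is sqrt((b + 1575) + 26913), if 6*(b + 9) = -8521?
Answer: sqrt(974118)/6 ≈ 164.50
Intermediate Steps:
b = -8575/6 (b = -9 + (1/6)*(-8521) = -9 - 8521/6 = -8575/6 ≈ -1429.2)
sqrt((b + 1575) + 26913) = sqrt((-8575/6 + 1575) + 26913) = sqrt(875/6 + 26913) = sqrt(162353/6) = sqrt(974118)/6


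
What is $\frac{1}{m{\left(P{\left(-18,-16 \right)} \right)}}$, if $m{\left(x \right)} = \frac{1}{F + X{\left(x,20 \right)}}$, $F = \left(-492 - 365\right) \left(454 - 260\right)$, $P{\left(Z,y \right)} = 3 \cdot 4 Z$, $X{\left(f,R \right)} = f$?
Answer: $-166474$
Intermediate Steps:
$P{\left(Z,y \right)} = 12 Z$
$F = -166258$ ($F = \left(-857\right) 194 = -166258$)
$m{\left(x \right)} = \frac{1}{-166258 + x}$
$\frac{1}{m{\left(P{\left(-18,-16 \right)} \right)}} = \frac{1}{\frac{1}{-166258 + 12 \left(-18\right)}} = \frac{1}{\frac{1}{-166258 - 216}} = \frac{1}{\frac{1}{-166474}} = \frac{1}{- \frac{1}{166474}} = -166474$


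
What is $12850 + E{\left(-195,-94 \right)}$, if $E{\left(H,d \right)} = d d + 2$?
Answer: $21688$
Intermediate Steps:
$E{\left(H,d \right)} = 2 + d^{2}$ ($E{\left(H,d \right)} = d^{2} + 2 = 2 + d^{2}$)
$12850 + E{\left(-195,-94 \right)} = 12850 + \left(2 + \left(-94\right)^{2}\right) = 12850 + \left(2 + 8836\right) = 12850 + 8838 = 21688$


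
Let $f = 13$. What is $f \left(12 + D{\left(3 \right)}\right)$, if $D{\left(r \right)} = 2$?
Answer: $182$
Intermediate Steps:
$f \left(12 + D{\left(3 \right)}\right) = 13 \left(12 + 2\right) = 13 \cdot 14 = 182$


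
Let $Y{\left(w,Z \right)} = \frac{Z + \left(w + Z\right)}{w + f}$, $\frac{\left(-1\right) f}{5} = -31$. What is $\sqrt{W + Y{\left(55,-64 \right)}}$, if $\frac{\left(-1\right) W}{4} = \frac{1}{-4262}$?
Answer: $\frac{i \sqrt{69428043930}}{447510} \approx 0.5888 i$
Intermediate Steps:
$f = 155$ ($f = \left(-5\right) \left(-31\right) = 155$)
$W = \frac{2}{2131}$ ($W = - \frac{4}{-4262} = \left(-4\right) \left(- \frac{1}{4262}\right) = \frac{2}{2131} \approx 0.00093853$)
$Y{\left(w,Z \right)} = \frac{w + 2 Z}{155 + w}$ ($Y{\left(w,Z \right)} = \frac{Z + \left(w + Z\right)}{w + 155} = \frac{Z + \left(Z + w\right)}{155 + w} = \frac{w + 2 Z}{155 + w}$)
$\sqrt{W + Y{\left(55,-64 \right)}} = \sqrt{\frac{2}{2131} + \frac{55 + 2 \left(-64\right)}{155 + 55}} = \sqrt{\frac{2}{2131} + \frac{55 - 128}{210}} = \sqrt{\frac{2}{2131} + \frac{1}{210} \left(-73\right)} = \sqrt{\frac{2}{2131} - \frac{73}{210}} = \sqrt{- \frac{155143}{447510}} = \frac{i \sqrt{69428043930}}{447510}$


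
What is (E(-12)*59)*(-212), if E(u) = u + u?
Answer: 300192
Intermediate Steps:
E(u) = 2*u
(E(-12)*59)*(-212) = ((2*(-12))*59)*(-212) = -24*59*(-212) = -1416*(-212) = 300192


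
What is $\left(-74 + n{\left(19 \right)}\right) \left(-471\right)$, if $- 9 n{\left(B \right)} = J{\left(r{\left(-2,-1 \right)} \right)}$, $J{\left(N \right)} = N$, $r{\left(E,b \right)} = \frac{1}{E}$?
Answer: $\frac{208967}{6} \approx 34828.0$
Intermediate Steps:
$n{\left(B \right)} = \frac{1}{18}$ ($n{\left(B \right)} = - \frac{1}{9 \left(-2\right)} = \left(- \frac{1}{9}\right) \left(- \frac{1}{2}\right) = \frac{1}{18}$)
$\left(-74 + n{\left(19 \right)}\right) \left(-471\right) = \left(-74 + \frac{1}{18}\right) \left(-471\right) = \left(- \frac{1331}{18}\right) \left(-471\right) = \frac{208967}{6}$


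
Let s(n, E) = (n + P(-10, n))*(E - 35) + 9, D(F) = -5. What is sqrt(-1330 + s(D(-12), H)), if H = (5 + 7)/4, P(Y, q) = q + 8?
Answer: I*sqrt(1257) ≈ 35.454*I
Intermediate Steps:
P(Y, q) = 8 + q
H = 3 (H = (1/4)*12 = 3)
s(n, E) = 9 + (-35 + E)*(8 + 2*n) (s(n, E) = (n + (8 + n))*(E - 35) + 9 = (8 + 2*n)*(-35 + E) + 9 = (-35 + E)*(8 + 2*n) + 9 = 9 + (-35 + E)*(8 + 2*n))
sqrt(-1330 + s(D(-12), H)) = sqrt(-1330 + (-271 - 70*(-5) + 3*(-5) + 3*(8 - 5))) = sqrt(-1330 + (-271 + 350 - 15 + 3*3)) = sqrt(-1330 + (-271 + 350 - 15 + 9)) = sqrt(-1330 + 73) = sqrt(-1257) = I*sqrt(1257)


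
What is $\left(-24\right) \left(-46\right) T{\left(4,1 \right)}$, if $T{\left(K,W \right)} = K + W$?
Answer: $5520$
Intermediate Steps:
$\left(-24\right) \left(-46\right) T{\left(4,1 \right)} = \left(-24\right) \left(-46\right) \left(4 + 1\right) = 1104 \cdot 5 = 5520$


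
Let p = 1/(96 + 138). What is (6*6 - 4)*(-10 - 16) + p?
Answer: -194687/234 ≈ -832.00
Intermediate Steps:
p = 1/234 ≈ 0.0042735
(6*6 - 4)*(-10 - 16) + p = (6*6 - 4)*(-10 - 16) + 1/234 = (36 - 4)*(-26) + 1/234 = 32*(-26) + 1/234 = -832 + 1/234 = -194687/234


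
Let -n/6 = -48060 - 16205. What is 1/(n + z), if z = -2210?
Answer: 1/383380 ≈ 2.6084e-6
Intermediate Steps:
n = 385590 (n = -6*(-48060 - 16205) = -6*(-64265) = 385590)
1/(n + z) = 1/(385590 - 2210) = 1/383380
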